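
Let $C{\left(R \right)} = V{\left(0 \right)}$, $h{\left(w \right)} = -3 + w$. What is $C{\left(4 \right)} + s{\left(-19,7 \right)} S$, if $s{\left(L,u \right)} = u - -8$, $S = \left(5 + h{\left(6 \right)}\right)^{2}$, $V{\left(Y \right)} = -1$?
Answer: $959$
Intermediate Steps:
$S = 64$ ($S = \left(5 + \left(-3 + 6\right)\right)^{2} = \left(5 + 3\right)^{2} = 8^{2} = 64$)
$C{\left(R \right)} = -1$
$s{\left(L,u \right)} = 8 + u$ ($s{\left(L,u \right)} = u + 8 = 8 + u$)
$C{\left(4 \right)} + s{\left(-19,7 \right)} S = -1 + \left(8 + 7\right) 64 = -1 + 15 \cdot 64 = -1 + 960 = 959$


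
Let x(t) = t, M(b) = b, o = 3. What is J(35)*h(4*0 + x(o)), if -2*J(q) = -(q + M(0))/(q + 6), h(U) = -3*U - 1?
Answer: -175/41 ≈ -4.2683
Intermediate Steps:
h(U) = -1 - 3*U
J(q) = q/(2*(6 + q)) (J(q) = -(-1)*(q + 0)/(q + 6)/2 = -(-1)*q/(6 + q)/2 = -(-1)*q/(2*(6 + q)) = q/(2*(6 + q)))
J(35)*h(4*0 + x(o)) = ((½)*35/(6 + 35))*(-1 - 3*(4*0 + 3)) = ((½)*35/41)*(-1 - 3*(0 + 3)) = ((½)*35*(1/41))*(-1 - 3*3) = 35*(-1 - 9)/82 = (35/82)*(-10) = -175/41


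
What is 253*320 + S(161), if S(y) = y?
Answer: 81121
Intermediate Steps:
253*320 + S(161) = 253*320 + 161 = 80960 + 161 = 81121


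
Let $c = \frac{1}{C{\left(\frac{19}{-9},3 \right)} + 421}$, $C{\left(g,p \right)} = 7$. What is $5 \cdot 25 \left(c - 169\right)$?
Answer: $- \frac{9041375}{428} \approx -21125.0$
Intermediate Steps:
$c = \frac{1}{428}$ ($c = \frac{1}{7 + 421} = \frac{1}{428} \approx 0.0023364$)
$5 \cdot 25 \left(c - 169\right) = 5 \cdot 25 \left(\frac{1}{428} - 169\right) = 125 \left(- \frac{72331}{428}\right) = - \frac{9041375}{428}$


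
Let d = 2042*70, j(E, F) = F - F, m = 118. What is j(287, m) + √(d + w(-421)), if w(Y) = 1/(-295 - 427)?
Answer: √206405358/38 ≈ 378.07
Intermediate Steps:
j(E, F) = 0
w(Y) = -1/722 (w(Y) = 1/(-722) = -1/722)
d = 142940
j(287, m) + √(d + w(-421)) = 0 + √(142940 - 1/722) = 0 + √(103202679/722) = 0 + √206405358/38 = √206405358/38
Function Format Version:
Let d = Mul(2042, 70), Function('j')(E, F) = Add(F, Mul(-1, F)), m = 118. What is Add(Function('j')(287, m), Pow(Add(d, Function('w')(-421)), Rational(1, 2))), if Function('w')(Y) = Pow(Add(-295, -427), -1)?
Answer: Mul(Rational(1, 38), Pow(206405358, Rational(1, 2))) ≈ 378.07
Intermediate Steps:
Function('j')(E, F) = 0
Function('w')(Y) = Rational(-1, 722) (Function('w')(Y) = Pow(-722, -1) = Rational(-1, 722))
d = 142940
Add(Function('j')(287, m), Pow(Add(d, Function('w')(-421)), Rational(1, 2))) = Add(0, Pow(Add(142940, Rational(-1, 722)), Rational(1, 2))) = Add(0, Pow(Rational(103202679, 722), Rational(1, 2))) = Add(0, Mul(Rational(1, 38), Pow(206405358, Rational(1, 2)))) = Mul(Rational(1, 38), Pow(206405358, Rational(1, 2)))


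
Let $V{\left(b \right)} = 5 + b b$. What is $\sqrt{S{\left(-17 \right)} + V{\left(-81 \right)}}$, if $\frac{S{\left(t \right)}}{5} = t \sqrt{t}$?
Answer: $\sqrt{6566 - 85 i \sqrt{17}} \approx 81.06 - 2.1618 i$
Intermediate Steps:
$S{\left(t \right)} = 5 t^{\frac{3}{2}}$ ($S{\left(t \right)} = 5 t \sqrt{t} = 5 t^{\frac{3}{2}}$)
$V{\left(b \right)} = 5 + b^{2}$
$\sqrt{S{\left(-17 \right)} + V{\left(-81 \right)}} = \sqrt{5 \left(-17\right)^{\frac{3}{2}} + \left(5 + \left(-81\right)^{2}\right)} = \sqrt{5 \left(- 17 i \sqrt{17}\right) + \left(5 + 6561\right)} = \sqrt{- 85 i \sqrt{17} + 6566} = \sqrt{6566 - 85 i \sqrt{17}}$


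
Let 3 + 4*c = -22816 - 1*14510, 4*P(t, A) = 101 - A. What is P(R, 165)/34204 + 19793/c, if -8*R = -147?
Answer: -677149088/319200279 ≈ -2.1214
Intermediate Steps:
R = 147/8 (R = -⅛*(-147) = 147/8 ≈ 18.375)
P(t, A) = 101/4 - A/4 (P(t, A) = (101 - A)/4 = 101/4 - A/4)
c = -37329/4 (c = -¾ + (-22816 - 1*14510)/4 = -¾ + (-22816 - 14510)/4 = -¾ + (¼)*(-37326) = -¾ - 18663/2 = -37329/4 ≈ -9332.3)
P(R, 165)/34204 + 19793/c = (101/4 - ¼*165)/34204 + 19793/(-37329/4) = (101/4 - 165/4)*(1/34204) + 19793*(-4/37329) = -16*1/34204 - 79172/37329 = -4/8551 - 79172/37329 = -677149088/319200279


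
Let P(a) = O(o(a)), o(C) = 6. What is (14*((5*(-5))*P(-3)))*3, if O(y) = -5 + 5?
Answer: 0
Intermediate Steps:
O(y) = 0
P(a) = 0
(14*((5*(-5))*P(-3)))*3 = (14*((5*(-5))*0))*3 = (14*(-25*0))*3 = (14*0)*3 = 0*3 = 0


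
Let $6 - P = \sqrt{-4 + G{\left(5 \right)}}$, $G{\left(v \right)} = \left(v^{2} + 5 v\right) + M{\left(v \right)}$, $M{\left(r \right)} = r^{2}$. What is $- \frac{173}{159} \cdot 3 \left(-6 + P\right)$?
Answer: $\frac{173 \sqrt{71}}{53} \approx 27.504$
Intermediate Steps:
$G{\left(v \right)} = 2 v^{2} + 5 v$ ($G{\left(v \right)} = \left(v^{2} + 5 v\right) + v^{2} = 2 v^{2} + 5 v$)
$P = 6 - \sqrt{71}$ ($P = 6 - \sqrt{-4 + 5 \left(5 + 2 \cdot 5\right)} = 6 - \sqrt{-4 + 5 \left(5 + 10\right)} = 6 - \sqrt{-4 + 5 \cdot 15} = 6 - \sqrt{-4 + 75} = 6 - \sqrt{71} \approx -2.4262$)
$- \frac{173}{159} \cdot 3 \left(-6 + P\right) = - \frac{173}{159} \cdot 3 \left(-6 + \left(6 - \sqrt{71}\right)\right) = \left(-173\right) \frac{1}{159} \cdot 3 \left(- \sqrt{71}\right) = - \frac{173 \left(- 3 \sqrt{71}\right)}{159} = \frac{173 \sqrt{71}}{53}$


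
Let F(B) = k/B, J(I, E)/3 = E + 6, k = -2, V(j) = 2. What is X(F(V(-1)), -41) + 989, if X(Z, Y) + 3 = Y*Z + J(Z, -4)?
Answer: 1033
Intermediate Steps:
J(I, E) = 18 + 3*E (J(I, E) = 3*(E + 6) = 3*(6 + E) = 18 + 3*E)
F(B) = -2/B
X(Z, Y) = 3 + Y*Z (X(Z, Y) = -3 + (Y*Z + (18 + 3*(-4))) = -3 + (Y*Z + (18 - 12)) = -3 + (Y*Z + 6) = -3 + (6 + Y*Z) = 3 + Y*Z)
X(F(V(-1)), -41) + 989 = (3 - (-82)/2) + 989 = (3 - 41*(-1)) + 989 = (3 + 41) + 989 = 44 + 989 = 1033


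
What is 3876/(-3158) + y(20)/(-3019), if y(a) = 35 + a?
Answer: -5937667/4767001 ≈ -1.2456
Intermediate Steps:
3876/(-3158) + y(20)/(-3019) = 3876/(-3158) + (35 + 20)/(-3019) = 3876*(-1/3158) + 55*(-1/3019) = -1938/1579 - 55/3019 = -5937667/4767001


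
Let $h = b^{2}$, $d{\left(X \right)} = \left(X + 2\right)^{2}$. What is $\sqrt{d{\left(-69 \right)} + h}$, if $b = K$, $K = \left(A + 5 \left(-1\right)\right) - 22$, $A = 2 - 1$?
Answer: $\sqrt{5165} \approx 71.868$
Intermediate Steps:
$A = 1$ ($A = 2 - 1 = 1$)
$K = -26$ ($K = \left(1 + 5 \left(-1\right)\right) - 22 = \left(1 - 5\right) - 22 = -4 - 22 = -26$)
$d{\left(X \right)} = \left(2 + X\right)^{2}$
$b = -26$
$h = 676$ ($h = \left(-26\right)^{2} = 676$)
$\sqrt{d{\left(-69 \right)} + h} = \sqrt{\left(2 - 69\right)^{2} + 676} = \sqrt{\left(-67\right)^{2} + 676} = \sqrt{4489 + 676} = \sqrt{5165}$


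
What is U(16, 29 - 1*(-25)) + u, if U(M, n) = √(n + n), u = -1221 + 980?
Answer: -241 + 6*√3 ≈ -230.61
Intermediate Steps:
u = -241
U(M, n) = √2*√n (U(M, n) = √(2*n) = √2*√n)
U(16, 29 - 1*(-25)) + u = √2*√(29 - 1*(-25)) - 241 = √2*√(29 + 25) - 241 = √2*√54 - 241 = √2*(3*√6) - 241 = 6*√3 - 241 = -241 + 6*√3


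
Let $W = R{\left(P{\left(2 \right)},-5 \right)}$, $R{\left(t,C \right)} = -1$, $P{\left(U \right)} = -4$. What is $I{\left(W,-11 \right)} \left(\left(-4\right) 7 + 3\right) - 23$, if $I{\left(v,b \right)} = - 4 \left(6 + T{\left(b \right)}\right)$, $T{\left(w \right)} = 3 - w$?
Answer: $1977$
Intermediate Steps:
$W = -1$
$I{\left(v,b \right)} = -36 + 4 b$ ($I{\left(v,b \right)} = - 4 \left(6 - \left(-3 + b\right)\right) = - 4 \left(9 - b\right) = -36 + 4 b$)
$I{\left(W,-11 \right)} \left(\left(-4\right) 7 + 3\right) - 23 = \left(-36 + 4 \left(-11\right)\right) \left(\left(-4\right) 7 + 3\right) - 23 = \left(-36 - 44\right) \left(-28 + 3\right) - 23 = \left(-80\right) \left(-25\right) - 23 = 2000 - 23 = 1977$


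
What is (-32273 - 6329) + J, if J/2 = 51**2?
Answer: -33400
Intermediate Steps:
J = 5202 (J = 2*51**2 = 2*2601 = 5202)
(-32273 - 6329) + J = (-32273 - 6329) + 5202 = -38602 + 5202 = -33400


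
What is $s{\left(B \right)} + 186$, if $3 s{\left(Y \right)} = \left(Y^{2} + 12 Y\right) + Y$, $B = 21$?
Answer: $424$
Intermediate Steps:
$s{\left(Y \right)} = \frac{Y^{2}}{3} + \frac{13 Y}{3}$ ($s{\left(Y \right)} = \frac{\left(Y^{2} + 12 Y\right) + Y}{3} = \frac{Y^{2} + 13 Y}{3} = \frac{Y^{2}}{3} + \frac{13 Y}{3}$)
$s{\left(B \right)} + 186 = \frac{1}{3} \cdot 21 \left(13 + 21\right) + 186 = \frac{1}{3} \cdot 21 \cdot 34 + 186 = 238 + 186 = 424$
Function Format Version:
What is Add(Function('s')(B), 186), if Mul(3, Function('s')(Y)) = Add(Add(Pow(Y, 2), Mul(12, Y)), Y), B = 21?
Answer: 424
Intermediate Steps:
Function('s')(Y) = Add(Mul(Rational(1, 3), Pow(Y, 2)), Mul(Rational(13, 3), Y)) (Function('s')(Y) = Mul(Rational(1, 3), Add(Add(Pow(Y, 2), Mul(12, Y)), Y)) = Mul(Rational(1, 3), Add(Pow(Y, 2), Mul(13, Y))) = Add(Mul(Rational(1, 3), Pow(Y, 2)), Mul(Rational(13, 3), Y)))
Add(Function('s')(B), 186) = Add(Mul(Rational(1, 3), 21, Add(13, 21)), 186) = Add(Mul(Rational(1, 3), 21, 34), 186) = Add(238, 186) = 424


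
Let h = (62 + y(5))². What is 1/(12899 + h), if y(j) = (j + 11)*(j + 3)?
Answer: 1/48999 ≈ 2.0409e-5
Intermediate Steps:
y(j) = (3 + j)*(11 + j) (y(j) = (11 + j)*(3 + j) = (3 + j)*(11 + j))
h = 36100 (h = (62 + (33 + 5² + 14*5))² = (62 + (33 + 25 + 70))² = (62 + 128)² = 190² = 36100)
1/(12899 + h) = 1/(12899 + 36100) = 1/48999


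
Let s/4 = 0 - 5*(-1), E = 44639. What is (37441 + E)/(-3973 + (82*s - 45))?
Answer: -41040/1189 ≈ -34.516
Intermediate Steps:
s = 20 (s = 4*(0 - 5*(-1)) = 4*(0 + 5) = 4*5 = 20)
(37441 + E)/(-3973 + (82*s - 45)) = (37441 + 44639)/(-3973 + (82*20 - 45)) = 82080/(-3973 + (1640 - 45)) = 82080/(-3973 + 1595) = 82080/(-2378) = 82080*(-1/2378) = -41040/1189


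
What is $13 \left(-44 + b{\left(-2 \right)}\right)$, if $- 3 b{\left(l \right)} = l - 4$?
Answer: $-546$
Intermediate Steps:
$b{\left(l \right)} = \frac{4}{3} - \frac{l}{3}$ ($b{\left(l \right)} = - \frac{l - 4}{3} = - \frac{-4 + l}{3} = \frac{4}{3} - \frac{l}{3}$)
$13 \left(-44 + b{\left(-2 \right)}\right) = 13 \left(-44 + \left(\frac{4}{3} - - \frac{2}{3}\right)\right) = 13 \left(-44 + \left(\frac{4}{3} + \frac{2}{3}\right)\right) = 13 \left(-44 + 2\right) = 13 \left(-42\right) = -546$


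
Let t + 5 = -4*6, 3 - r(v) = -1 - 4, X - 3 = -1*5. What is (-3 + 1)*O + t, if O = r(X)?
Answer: -45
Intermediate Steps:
X = -2 (X = 3 - 1*5 = 3 - 5 = -2)
r(v) = 8 (r(v) = 3 - (-1 - 4) = 3 - 1*(-5) = 3 + 5 = 8)
t = -29 (t = -5 - 4*6 = -5 - 24 = -29)
O = 8
(-3 + 1)*O + t = (-3 + 1)*8 - 29 = -2*8 - 29 = -16 - 29 = -45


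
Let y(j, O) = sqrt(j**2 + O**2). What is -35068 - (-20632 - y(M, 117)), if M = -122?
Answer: -14436 + sqrt(28573) ≈ -14267.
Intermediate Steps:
y(j, O) = sqrt(O**2 + j**2)
-35068 - (-20632 - y(M, 117)) = -35068 - (-20632 - sqrt(117**2 + (-122)**2)) = -35068 - (-20632 - sqrt(13689 + 14884)) = -35068 - (-20632 - sqrt(28573)) = -35068 + (20632 + sqrt(28573)) = -14436 + sqrt(28573)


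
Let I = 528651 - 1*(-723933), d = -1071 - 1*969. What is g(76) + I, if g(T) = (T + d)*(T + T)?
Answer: 954056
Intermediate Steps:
d = -2040 (d = -1071 - 969 = -2040)
g(T) = 2*T*(-2040 + T) (g(T) = (T - 2040)*(T + T) = (-2040 + T)*(2*T) = 2*T*(-2040 + T))
I = 1252584 (I = 528651 + 723933 = 1252584)
g(76) + I = 2*76*(-2040 + 76) + 1252584 = 2*76*(-1964) + 1252584 = -298528 + 1252584 = 954056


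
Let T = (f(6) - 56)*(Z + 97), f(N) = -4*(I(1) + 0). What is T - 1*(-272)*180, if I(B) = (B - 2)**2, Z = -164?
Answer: 52980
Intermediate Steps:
I(B) = (-2 + B)**2
f(N) = -4 (f(N) = -4*((-2 + 1)**2 + 0) = -4*((-1)**2 + 0) = -4*(1 + 0) = -4*1 = -4)
T = 4020 (T = (-4 - 56)*(-164 + 97) = -60*(-67) = 4020)
T - 1*(-272)*180 = 4020 - 1*(-272)*180 = 4020 + 272*180 = 4020 + 48960 = 52980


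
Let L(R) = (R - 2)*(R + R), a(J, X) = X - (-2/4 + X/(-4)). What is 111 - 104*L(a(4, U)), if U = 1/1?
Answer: 202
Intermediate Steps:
U = 1
a(J, X) = ½ + 5*X/4 (a(J, X) = X - (-2*¼ + X*(-¼)) = X - (-½ - X/4) = X + (½ + X/4) = ½ + 5*X/4)
L(R) = 2*R*(-2 + R) (L(R) = (-2 + R)*(2*R) = 2*R*(-2 + R))
111 - 104*L(a(4, U)) = 111 - 208*(½ + (5/4)*1)*(-2 + (½ + (5/4)*1)) = 111 - 208*(½ + 5/4)*(-2 + (½ + 5/4)) = 111 - 208*7*(-2 + 7/4)/4 = 111 - 208*7*(-1)/(4*4) = 111 - 104*(-7/8) = 111 + 91 = 202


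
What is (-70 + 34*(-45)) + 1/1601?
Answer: -2561599/1601 ≈ -1600.0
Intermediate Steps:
(-70 + 34*(-45)) + 1/1601 = (-70 - 1530) + 1/1601 = -1600 + 1/1601 = -2561599/1601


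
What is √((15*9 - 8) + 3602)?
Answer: √3729 ≈ 61.066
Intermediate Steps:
√((15*9 - 8) + 3602) = √((135 - 8) + 3602) = √(127 + 3602) = √3729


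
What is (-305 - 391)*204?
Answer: -141984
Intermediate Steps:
(-305 - 391)*204 = -696*204 = -141984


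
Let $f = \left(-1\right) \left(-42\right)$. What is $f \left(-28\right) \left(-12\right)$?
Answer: $14112$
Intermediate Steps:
$f = 42$
$f \left(-28\right) \left(-12\right) = 42 \left(-28\right) \left(-12\right) = \left(-1176\right) \left(-12\right) = 14112$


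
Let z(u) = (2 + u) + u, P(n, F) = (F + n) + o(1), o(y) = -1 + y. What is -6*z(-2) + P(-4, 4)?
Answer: 12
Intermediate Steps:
P(n, F) = F + n (P(n, F) = (F + n) + (-1 + 1) = (F + n) + 0 = F + n)
z(u) = 2 + 2*u
-6*z(-2) + P(-4, 4) = -6*(2 + 2*(-2)) + (4 - 4) = -6*(2 - 4) + 0 = -6*(-2) + 0 = 12 + 0 = 12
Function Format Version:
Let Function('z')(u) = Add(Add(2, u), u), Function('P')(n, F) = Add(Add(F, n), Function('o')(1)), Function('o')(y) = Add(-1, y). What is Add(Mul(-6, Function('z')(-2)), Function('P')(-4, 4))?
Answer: 12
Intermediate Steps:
Function('P')(n, F) = Add(F, n) (Function('P')(n, F) = Add(Add(F, n), Add(-1, 1)) = Add(Add(F, n), 0) = Add(F, n))
Function('z')(u) = Add(2, Mul(2, u))
Add(Mul(-6, Function('z')(-2)), Function('P')(-4, 4)) = Add(Mul(-6, Add(2, Mul(2, -2))), Add(4, -4)) = Add(Mul(-6, Add(2, -4)), 0) = Add(Mul(-6, -2), 0) = Add(12, 0) = 12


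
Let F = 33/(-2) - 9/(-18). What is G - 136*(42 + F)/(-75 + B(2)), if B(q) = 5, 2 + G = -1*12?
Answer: 1278/35 ≈ 36.514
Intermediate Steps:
G = -14 (G = -2 - 1*12 = -2 - 12 = -14)
F = -16 (F = 33*(-½) - 9*(-1/18) = -33/2 + ½ = -16)
G - 136*(42 + F)/(-75 + B(2)) = -14 - 136*(42 - 16)/(-75 + 5) = -14 - 3536/(-70) = -14 - 3536*(-1)/70 = -14 - 136*(-13/35) = -14 + 1768/35 = 1278/35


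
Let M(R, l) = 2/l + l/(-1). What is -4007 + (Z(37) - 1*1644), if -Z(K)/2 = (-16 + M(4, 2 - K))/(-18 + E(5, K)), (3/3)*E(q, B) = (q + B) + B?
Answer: -12066211/2135 ≈ -5651.6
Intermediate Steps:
E(q, B) = q + 2*B (E(q, B) = (q + B) + B = (B + q) + B = q + 2*B)
M(R, l) = -l + 2/l (M(R, l) = 2/l + l*(-1) = 2/l - l = -l + 2/l)
Z(K) = -2*(-18 + K + 2/(2 - K))/(-13 + 2*K) (Z(K) = -2*(-16 + (-(2 - K) + 2/(2 - K)))/(-18 + (5 + 2*K)) = -2*(-16 + ((-2 + K) + 2/(2 - K)))/(-13 + 2*K) = -2*(-16 + (-2 + K + 2/(2 - K)))/(-13 + 2*K) = -2*(-18 + K + 2/(2 - K))/(-13 + 2*K))
-4007 + (Z(37) - 1*1644) = -4007 + (2*(2 - (-18 + 37)*(-2 + 37))/((-13 + 2*37)*(-2 + 37)) - 1*1644) = -4007 + (2*(2 - 1*19*35)/((-13 + 74)*35) - 1644) = -4007 + (2*(1/35)*(2 - 665)/61 - 1644) = -4007 + (2*(1/61)*(1/35)*(-663) - 1644) = -4007 + (-1326/2135 - 1644) = -4007 - 3511266/2135 = -12066211/2135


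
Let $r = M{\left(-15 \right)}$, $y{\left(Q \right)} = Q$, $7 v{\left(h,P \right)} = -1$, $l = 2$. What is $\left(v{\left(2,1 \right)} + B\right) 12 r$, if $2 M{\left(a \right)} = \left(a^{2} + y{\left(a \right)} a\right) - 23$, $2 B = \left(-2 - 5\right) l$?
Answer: $-18300$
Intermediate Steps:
$v{\left(h,P \right)} = - \frac{1}{7}$ ($v{\left(h,P \right)} = \frac{1}{7} \left(-1\right) = - \frac{1}{7}$)
$B = -7$ ($B = \frac{\left(-2 - 5\right) 2}{2} = \frac{\left(-7\right) 2}{2} = \frac{1}{2} \left(-14\right) = -7$)
$M{\left(a \right)} = - \frac{23}{2} + a^{2}$ ($M{\left(a \right)} = \frac{\left(a^{2} + a a\right) - 23}{2} = \frac{\left(a^{2} + a^{2}\right) - 23}{2} = \frac{2 a^{2} - 23}{2} = \frac{-23 + 2 a^{2}}{2} = - \frac{23}{2} + a^{2}$)
$r = \frac{427}{2}$ ($r = - \frac{23}{2} + \left(-15\right)^{2} = - \frac{23}{2} + 225 = \frac{427}{2} \approx 213.5$)
$\left(v{\left(2,1 \right)} + B\right) 12 r = \left(- \frac{1}{7} - 7\right) 12 \cdot \frac{427}{2} = \left(- \frac{50}{7}\right) 2562 = -18300$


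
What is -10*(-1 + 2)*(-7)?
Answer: 70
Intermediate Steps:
-10*(-1 + 2)*(-7) = -10*(-7) = 70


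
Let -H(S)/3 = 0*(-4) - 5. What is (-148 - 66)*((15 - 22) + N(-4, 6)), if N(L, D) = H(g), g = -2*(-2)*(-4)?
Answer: -1712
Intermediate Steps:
g = -16 (g = 4*(-4) = -16)
H(S) = 15 (H(S) = -3*(0*(-4) - 5) = -3*(0 - 5) = -3*(-5) = 15)
N(L, D) = 15
(-148 - 66)*((15 - 22) + N(-4, 6)) = (-148 - 66)*((15 - 22) + 15) = -214*(-7 + 15) = -214*8 = -1712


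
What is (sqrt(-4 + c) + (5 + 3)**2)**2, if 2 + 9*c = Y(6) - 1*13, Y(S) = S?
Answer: (64 + I*sqrt(5))**2 ≈ 4091.0 + 286.22*I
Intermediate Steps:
c = -1 (c = -2/9 + (6 - 1*13)/9 = -2/9 + (6 - 13)/9 = -2/9 + (1/9)*(-7) = -2/9 - 7/9 = -1)
(sqrt(-4 + c) + (5 + 3)**2)**2 = (sqrt(-4 - 1) + (5 + 3)**2)**2 = (sqrt(-5) + 8**2)**2 = (I*sqrt(5) + 64)**2 = (64 + I*sqrt(5))**2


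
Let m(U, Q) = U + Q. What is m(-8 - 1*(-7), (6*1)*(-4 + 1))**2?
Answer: 361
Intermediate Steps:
m(U, Q) = Q + U
m(-8 - 1*(-7), (6*1)*(-4 + 1))**2 = ((6*1)*(-4 + 1) + (-8 - 1*(-7)))**2 = (6*(-3) + (-8 + 7))**2 = (-18 - 1)**2 = (-19)**2 = 361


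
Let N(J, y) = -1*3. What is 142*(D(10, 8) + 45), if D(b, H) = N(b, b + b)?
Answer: 5964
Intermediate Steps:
N(J, y) = -3
D(b, H) = -3
142*(D(10, 8) + 45) = 142*(-3 + 45) = 142*42 = 5964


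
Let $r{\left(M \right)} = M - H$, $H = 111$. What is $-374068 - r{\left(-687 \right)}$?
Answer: $-373270$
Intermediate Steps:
$r{\left(M \right)} = -111 + M$ ($r{\left(M \right)} = M - 111 = -111 + M$)
$-374068 - r{\left(-687 \right)} = -374068 - \left(-111 - 687\right) = -374068 - -798 = -374068 + 798 = -373270$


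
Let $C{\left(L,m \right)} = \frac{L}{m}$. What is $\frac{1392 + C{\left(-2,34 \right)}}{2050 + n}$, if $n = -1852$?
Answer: $\frac{23663}{3366} \approx 7.03$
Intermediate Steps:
$\frac{1392 + C{\left(-2,34 \right)}}{2050 + n} = \frac{1392 - \frac{2}{34}}{2050 - 1852} = \frac{1392 - \frac{1}{17}}{198} = \left(1392 - \frac{1}{17}\right) \frac{1}{198} = \frac{23663}{17} \cdot \frac{1}{198} = \frac{23663}{3366}$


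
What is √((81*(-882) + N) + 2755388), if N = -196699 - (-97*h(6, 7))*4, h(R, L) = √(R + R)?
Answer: √(2487247 + 776*√3) ≈ 1577.5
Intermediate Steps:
h(R, L) = √2*√R (h(R, L) = √(2*R) = √2*√R)
N = -196699 + 776*√3 (N = -196699 - (-97*√2*√6)*4 = -196699 - (-194*√3)*4 = -196699 - (-776)*√3 = -196699 + 776*√3 ≈ -1.9536e+5)
√((81*(-882) + N) + 2755388) = √((81*(-882) + (-196699 + 776*√3)) + 2755388) = √((-71442 + (-196699 + 776*√3)) + 2755388) = √((-268141 + 776*√3) + 2755388) = √(2487247 + 776*√3)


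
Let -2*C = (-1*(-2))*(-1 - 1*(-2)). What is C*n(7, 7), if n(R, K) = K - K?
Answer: 0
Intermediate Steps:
n(R, K) = 0
C = -1 (C = -(-1*(-2))*(-1 - 1*(-2))/2 = -(-1 + 2) = -1 ≈ -1.0000)
C*n(7, 7) = -1*0 = 0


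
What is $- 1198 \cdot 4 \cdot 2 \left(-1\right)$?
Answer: $9584$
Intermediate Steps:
$- 1198 \cdot 4 \cdot 2 \left(-1\right) = - 1198 \cdot 8 \left(-1\right) = \left(-1198\right) \left(-8\right) = 9584$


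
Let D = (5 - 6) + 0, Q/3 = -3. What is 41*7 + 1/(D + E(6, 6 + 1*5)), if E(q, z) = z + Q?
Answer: 288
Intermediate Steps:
Q = -9 (Q = 3*(-3) = -9)
E(q, z) = -9 + z (E(q, z) = z - 9 = -9 + z)
D = -1 (D = -1 + 0 = -1)
41*7 + 1/(D + E(6, 6 + 1*5)) = 41*7 + 1/(-1 + (-9 + (6 + 1*5))) = 287 + 1/(-1 + (-9 + (6 + 5))) = 287 + 1/(-1 + (-9 + 11)) = 287 + 1/(-1 + 2) = 287 + 1/1 = 287 + 1 = 288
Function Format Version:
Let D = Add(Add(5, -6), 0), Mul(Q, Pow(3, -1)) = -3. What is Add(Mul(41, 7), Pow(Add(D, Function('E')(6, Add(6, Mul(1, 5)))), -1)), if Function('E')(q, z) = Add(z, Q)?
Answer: 288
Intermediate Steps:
Q = -9 (Q = Mul(3, -3) = -9)
Function('E')(q, z) = Add(-9, z) (Function('E')(q, z) = Add(z, -9) = Add(-9, z))
D = -1 (D = Add(-1, 0) = -1)
Add(Mul(41, 7), Pow(Add(D, Function('E')(6, Add(6, Mul(1, 5)))), -1)) = Add(Mul(41, 7), Pow(Add(-1, Add(-9, Add(6, Mul(1, 5)))), -1)) = Add(287, Pow(Add(-1, Add(-9, Add(6, 5))), -1)) = Add(287, Pow(Add(-1, Add(-9, 11)), -1)) = Add(287, Pow(Add(-1, 2), -1)) = Add(287, Pow(1, -1)) = Add(287, 1) = 288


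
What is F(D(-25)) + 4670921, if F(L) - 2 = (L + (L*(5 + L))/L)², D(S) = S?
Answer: 4672948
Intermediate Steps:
F(L) = 2 + (5 + 2*L)² (F(L) = 2 + (L + (L*(5 + L))/L)² = 2 + (L + (5 + L))² = 2 + (5 + 2*L)²)
F(D(-25)) + 4670921 = (2 + (5 + 2*(-25))²) + 4670921 = (2 + (5 - 50)²) + 4670921 = (2 + (-45)²) + 4670921 = (2 + 2025) + 4670921 = 2027 + 4670921 = 4672948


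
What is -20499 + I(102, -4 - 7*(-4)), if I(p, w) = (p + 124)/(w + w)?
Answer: -491863/24 ≈ -20494.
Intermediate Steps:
I(p, w) = (124 + p)/(2*w) (I(p, w) = (124 + p)/((2*w)) = (124 + p)*(1/(2*w)) = (124 + p)/(2*w))
-20499 + I(102, -4 - 7*(-4)) = -20499 + (124 + 102)/(2*(-4 - 7*(-4))) = -20499 + (½)*226/(-4 + 28) = -20499 + (½)*226/24 = -20499 + (½)*(1/24)*226 = -20499 + 113/24 = -491863/24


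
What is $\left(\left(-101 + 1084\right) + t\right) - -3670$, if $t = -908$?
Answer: $3745$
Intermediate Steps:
$\left(\left(-101 + 1084\right) + t\right) - -3670 = \left(\left(-101 + 1084\right) - 908\right) - -3670 = \left(983 - 908\right) + 3670 = 75 + 3670 = 3745$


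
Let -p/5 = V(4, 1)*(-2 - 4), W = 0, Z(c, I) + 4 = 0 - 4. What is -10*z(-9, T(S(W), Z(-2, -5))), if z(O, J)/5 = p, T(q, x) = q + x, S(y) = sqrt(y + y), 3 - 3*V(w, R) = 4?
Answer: 500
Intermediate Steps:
V(w, R) = -1/3 (V(w, R) = 1 - 1/3*4 = 1 - 4/3 = -1/3)
Z(c, I) = -8 (Z(c, I) = -4 + (0 - 4) = -4 - 4 = -8)
S(y) = sqrt(2)*sqrt(y) (S(y) = sqrt(2*y) = sqrt(2)*sqrt(y))
p = -10 (p = -(-5)*(-2 - 4)/3 = -(-5)*(-6)/3 = -5*2 = -10)
z(O, J) = -50 (z(O, J) = 5*(-10) = -50)
-10*z(-9, T(S(W), Z(-2, -5))) = -10*(-50) = 500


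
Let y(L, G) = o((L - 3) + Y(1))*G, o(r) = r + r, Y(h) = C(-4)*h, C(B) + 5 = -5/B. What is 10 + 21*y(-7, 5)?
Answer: -5755/2 ≈ -2877.5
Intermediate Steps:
C(B) = -5 - 5/B
Y(h) = -15*h/4 (Y(h) = (-5 - 5/(-4))*h = (-5 - 5*(-¼))*h = (-5 + 5/4)*h = -15*h/4)
o(r) = 2*r
y(L, G) = G*(-27/2 + 2*L) (y(L, G) = (2*((L - 3) - 15/4*1))*G = (2*((-3 + L) - 15/4))*G = (2*(-27/4 + L))*G = (-27/2 + 2*L)*G = G*(-27/2 + 2*L))
10 + 21*y(-7, 5) = 10 + 21*((½)*5*(-27 + 4*(-7))) = 10 + 21*((½)*5*(-27 - 28)) = 10 + 21*((½)*5*(-55)) = 10 + 21*(-275/2) = 10 - 5775/2 = -5755/2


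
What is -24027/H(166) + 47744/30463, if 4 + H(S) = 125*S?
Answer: 6306403/15414278 ≈ 0.40913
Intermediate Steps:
H(S) = -4 + 125*S
-24027/H(166) + 47744/30463 = -24027/(-4 + 125*166) + 47744/30463 = -24027/(-4 + 20750) + 47744*(1/30463) = -24027/20746 + 47744/30463 = 6306403/15414278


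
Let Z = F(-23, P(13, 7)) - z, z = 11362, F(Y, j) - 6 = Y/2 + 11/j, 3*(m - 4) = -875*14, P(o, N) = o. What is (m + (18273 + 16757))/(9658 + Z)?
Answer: -2414152/133275 ≈ -18.114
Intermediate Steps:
m = -12238/3 (m = 4 + (-875*14)/3 = 4 + (⅓)*(-12250) = 4 - 12250/3 = -12238/3 ≈ -4079.3)
F(Y, j) = 6 + Y/2 + 11/j (F(Y, j) = 6 + (Y/2 + 11/j) = 6 + Y/2 + 11/j)
Z = -295533/26 (Z = (6 + (½)*(-23) + 11/13) - 1*11362 = (6 - 23/2 + 11*(1/13)) - 11362 = (6 - 23/2 + 11/13) - 11362 = -121/26 - 11362 = -295533/26 ≈ -11367.)
(m + (18273 + 16757))/(9658 + Z) = (-12238/3 + (18273 + 16757))/(9658 - 295533/26) = (-12238/3 + 35030)/(-44425/26) = (92852/3)*(-26/44425) = -2414152/133275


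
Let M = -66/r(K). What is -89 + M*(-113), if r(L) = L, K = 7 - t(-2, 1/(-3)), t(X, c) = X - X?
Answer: 6835/7 ≈ 976.43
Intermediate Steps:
t(X, c) = 0
K = 7 (K = 7 - 1*0 = 7 + 0 = 7)
M = -66/7 ≈ -9.4286
-89 + M*(-113) = -89 - 66/7*(-113) = -89 + 7458/7 = 6835/7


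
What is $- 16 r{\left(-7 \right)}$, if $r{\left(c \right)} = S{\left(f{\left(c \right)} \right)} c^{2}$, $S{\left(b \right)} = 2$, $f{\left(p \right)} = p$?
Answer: $-1568$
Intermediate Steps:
$r{\left(c \right)} = 2 c^{2}$
$- 16 r{\left(-7 \right)} = - 16 \cdot 2 \left(-7\right)^{2} = - 16 \cdot 2 \cdot 49 = \left(-16\right) 98 = -1568$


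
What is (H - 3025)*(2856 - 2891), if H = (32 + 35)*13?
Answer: 75390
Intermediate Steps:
H = 871 (H = 67*13 = 871)
(H - 3025)*(2856 - 2891) = (871 - 3025)*(2856 - 2891) = -2154*(-35) = 75390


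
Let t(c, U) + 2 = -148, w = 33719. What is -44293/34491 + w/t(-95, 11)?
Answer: -389881993/1724550 ≈ -226.08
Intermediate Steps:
t(c, U) = -150 (t(c, U) = -2 - 148 = -150)
-44293/34491 + w/t(-95, 11) = -44293/34491 + 33719/(-150) = -44293*1/34491 + 33719*(-1/150) = -44293/34491 - 33719/150 = -389881993/1724550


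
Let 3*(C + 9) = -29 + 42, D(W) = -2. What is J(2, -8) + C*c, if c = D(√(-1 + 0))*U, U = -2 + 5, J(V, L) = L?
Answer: 20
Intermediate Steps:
U = 3
C = -14/3 (C = -9 + (-29 + 42)/3 = -9 + (⅓)*13 = -9 + 13/3 = -14/3 ≈ -4.6667)
c = -6 (c = -2*3 = -6)
J(2, -8) + C*c = -8 - 14/3*(-6) = -8 + 28 = 20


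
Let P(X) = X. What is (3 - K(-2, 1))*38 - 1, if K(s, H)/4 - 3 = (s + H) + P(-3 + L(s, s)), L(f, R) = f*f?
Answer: -343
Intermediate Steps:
L(f, R) = f**2
K(s, H) = 4*H + 4*s + 4*s**2 (K(s, H) = 12 + 4*((s + H) + (-3 + s**2)) = 12 + 4*((H + s) + (-3 + s**2)) = 12 + 4*(-3 + H + s + s**2) = 12 + (-12 + 4*H + 4*s + 4*s**2) = 4*H + 4*s + 4*s**2)
(3 - K(-2, 1))*38 - 1 = (3 - (4*1 + 4*(-2) + 4*(-2)**2))*38 - 1 = (3 - (4 - 8 + 4*4))*38 - 1 = (3 - (4 - 8 + 16))*38 - 1 = (3 - 1*12)*38 - 1 = (3 - 12)*38 - 1 = -9*38 - 1 = -342 - 1 = -343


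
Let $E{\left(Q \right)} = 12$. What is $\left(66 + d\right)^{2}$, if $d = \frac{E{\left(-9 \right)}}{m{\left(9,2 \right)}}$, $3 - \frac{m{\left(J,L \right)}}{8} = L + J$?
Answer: $\frac{1108809}{256} \approx 4331.3$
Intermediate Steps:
$m{\left(J,L \right)} = 24 - 8 J - 8 L$ ($m{\left(J,L \right)} = 24 - 8 \left(L + J\right) = 24 - 8 \left(J + L\right) = 24 - \left(8 J + 8 L\right) = 24 - 8 J - 8 L$)
$d = - \frac{3}{16}$ ($d = \frac{12}{24 - 72 - 16} = \frac{12}{-64} = 12 \left(- \frac{1}{64}\right) = - \frac{3}{16} \approx -0.1875$)
$\left(66 + d\right)^{2} = \left(66 - \frac{3}{16}\right)^{2} = \left(\frac{1053}{16}\right)^{2} = \frac{1108809}{256}$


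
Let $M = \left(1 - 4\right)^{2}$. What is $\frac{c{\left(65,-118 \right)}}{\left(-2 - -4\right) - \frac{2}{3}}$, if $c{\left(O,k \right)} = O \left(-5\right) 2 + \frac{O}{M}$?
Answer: $- \frac{5785}{12} \approx -482.08$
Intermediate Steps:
$M = 9$ ($M = \left(-3\right)^{2} = 9$)
$c{\left(O,k \right)} = - \frac{89 O}{9}$ ($c{\left(O,k \right)} = O \left(-5\right) 2 + \frac{O}{9} = - 5 O 2 + O \frac{1}{9} = - 10 O + \frac{O}{9} = - \frac{89 O}{9}$)
$\frac{c{\left(65,-118 \right)}}{\left(-2 - -4\right) - \frac{2}{3}} = \frac{\left(- \frac{89}{9}\right) 65}{\left(-2 - -4\right) - \frac{2}{3}} = - \frac{5785}{9 \left(\left(-2 + 4\right) - \frac{2}{3}\right)} = - \frac{5785}{9 \left(2 - \frac{2}{3}\right)} = - \frac{5785}{9 \cdot \frac{4}{3}} = \left(- \frac{5785}{9}\right) \frac{3}{4} = - \frac{5785}{12}$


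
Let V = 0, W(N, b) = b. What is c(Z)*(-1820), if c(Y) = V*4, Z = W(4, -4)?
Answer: 0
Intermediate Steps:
Z = -4
c(Y) = 0 (c(Y) = 0*4 = 0)
c(Z)*(-1820) = 0*(-1820) = 0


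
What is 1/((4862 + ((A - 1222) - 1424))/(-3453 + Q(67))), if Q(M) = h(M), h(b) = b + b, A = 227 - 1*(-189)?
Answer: -3319/2632 ≈ -1.2610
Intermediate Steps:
A = 416 (A = 227 + 189 = 416)
h(b) = 2*b
Q(M) = 2*M
1/((4862 + ((A - 1222) - 1424))/(-3453 + Q(67))) = 1/((4862 + ((416 - 1222) - 1424))/(-3453 + 2*67)) = 1/((4862 + (-806 - 1424))/(-3453 + 134)) = 1/((4862 - 2230)/(-3319)) = 1/(2632*(-1/3319)) = 1/(-2632/3319) = -3319/2632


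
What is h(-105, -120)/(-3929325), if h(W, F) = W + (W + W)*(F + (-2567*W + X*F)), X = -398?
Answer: 4440457/261955 ≈ 16.951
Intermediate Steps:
h(W, F) = W + 2*W*(-2567*W - 397*F) (h(W, F) = W + (W + W)*(F + (-2567*W - 398*F)) = W + (2*W)*(-2567*W - 397*F) = W + 2*W*(-2567*W - 397*F))
h(-105, -120)/(-3929325) = -105*(1 - 5134*(-105) - 794*(-120))/(-3929325) = -105*(1 + 539070 + 95280)*(-1/3929325) = -105*634351*(-1/3929325) = -66606855*(-1/3929325) = 4440457/261955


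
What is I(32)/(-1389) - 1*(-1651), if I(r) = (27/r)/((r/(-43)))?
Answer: 782759299/474112 ≈ 1651.0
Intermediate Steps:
I(r) = -1161/r² (I(r) = (27/r)/((r*(-1/43))) = (27/r)/((-r/43)) = (27/r)*(-43/r) = -1161/r²)
I(32)/(-1389) - 1*(-1651) = -1161/32²/(-1389) - 1*(-1651) = -1161*1/1024*(-1/1389) + 1651 = -1161/1024*(-1/1389) + 1651 = 387/474112 + 1651 = 782759299/474112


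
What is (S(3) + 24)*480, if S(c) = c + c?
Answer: 14400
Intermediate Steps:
S(c) = 2*c
(S(3) + 24)*480 = (2*3 + 24)*480 = (6 + 24)*480 = 30*480 = 14400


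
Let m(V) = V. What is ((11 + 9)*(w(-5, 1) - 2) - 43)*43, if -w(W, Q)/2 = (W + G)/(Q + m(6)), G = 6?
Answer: -26703/7 ≈ -3814.7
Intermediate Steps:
w(W, Q) = -2*(6 + W)/(6 + Q) (w(W, Q) = -2*(W + 6)/(Q + 6) = -2*(6 + W)/(6 + Q))
((11 + 9)*(w(-5, 1) - 2) - 43)*43 = ((11 + 9)*(2*(-6 - 1*(-5))/(6 + 1) - 2) - 43)*43 = (20*(2*(-6 + 5)/7 - 2) - 43)*43 = (20*(2*(⅐)*(-1) - 2) - 43)*43 = (20*(-2/7 - 2) - 43)*43 = (20*(-16/7) - 43)*43 = (-320/7 - 43)*43 = -621/7*43 = -26703/7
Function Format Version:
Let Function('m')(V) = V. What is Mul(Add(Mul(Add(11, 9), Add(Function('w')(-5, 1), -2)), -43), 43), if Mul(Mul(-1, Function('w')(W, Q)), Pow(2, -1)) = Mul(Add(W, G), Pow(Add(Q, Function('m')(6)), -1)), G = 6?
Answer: Rational(-26703, 7) ≈ -3814.7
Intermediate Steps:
Function('w')(W, Q) = Mul(-2, Pow(Add(6, Q), -1), Add(6, W)) (Function('w')(W, Q) = Mul(-2, Mul(Add(W, 6), Pow(Add(Q, 6), -1))) = Mul(-2, Mul(Add(6, W), Pow(Add(6, Q), -1))) = Mul(-2, Mul(Pow(Add(6, Q), -1), Add(6, W))) = Mul(-2, Pow(Add(6, Q), -1), Add(6, W)))
Mul(Add(Mul(Add(11, 9), Add(Function('w')(-5, 1), -2)), -43), 43) = Mul(Add(Mul(Add(11, 9), Add(Mul(2, Pow(Add(6, 1), -1), Add(-6, Mul(-1, -5))), -2)), -43), 43) = Mul(Add(Mul(20, Add(Mul(2, Pow(7, -1), Add(-6, 5)), -2)), -43), 43) = Mul(Add(Mul(20, Add(Mul(2, Rational(1, 7), -1), -2)), -43), 43) = Mul(Add(Mul(20, Add(Rational(-2, 7), -2)), -43), 43) = Mul(Add(Mul(20, Rational(-16, 7)), -43), 43) = Mul(Add(Rational(-320, 7), -43), 43) = Mul(Rational(-621, 7), 43) = Rational(-26703, 7)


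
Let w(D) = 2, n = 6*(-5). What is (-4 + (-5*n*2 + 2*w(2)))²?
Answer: 90000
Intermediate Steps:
n = -30
(-4 + (-5*n*2 + 2*w(2)))² = (-4 + (-5*(-30)*2 + 2*2))² = (-4 + (150*2 + 4))² = (-4 + (300 + 4))² = (-4 + 304)² = 300² = 90000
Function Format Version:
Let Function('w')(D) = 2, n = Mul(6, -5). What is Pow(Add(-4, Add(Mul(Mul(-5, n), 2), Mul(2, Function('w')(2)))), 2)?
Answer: 90000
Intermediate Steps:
n = -30
Pow(Add(-4, Add(Mul(Mul(-5, n), 2), Mul(2, Function('w')(2)))), 2) = Pow(Add(-4, Add(Mul(Mul(-5, -30), 2), Mul(2, 2))), 2) = Pow(Add(-4, Add(Mul(150, 2), 4)), 2) = Pow(Add(-4, Add(300, 4)), 2) = Pow(Add(-4, 304), 2) = Pow(300, 2) = 90000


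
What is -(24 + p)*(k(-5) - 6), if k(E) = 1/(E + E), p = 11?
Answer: 427/2 ≈ 213.50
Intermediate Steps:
k(E) = 1/(2*E)
-(24 + p)*(k(-5) - 6) = -(24 + 11)*((1/2)/(-5) - 6) = -35*((1/2)*(-1/5) - 6) = -35*(-1/10 - 6) = -35*(-61)/10 = -1*(-427/2) = 427/2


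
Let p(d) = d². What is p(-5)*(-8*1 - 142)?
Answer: -3750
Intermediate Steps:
p(-5)*(-8*1 - 142) = (-5)²*(-8*1 - 142) = 25*(-8 - 142) = 25*(-150) = -3750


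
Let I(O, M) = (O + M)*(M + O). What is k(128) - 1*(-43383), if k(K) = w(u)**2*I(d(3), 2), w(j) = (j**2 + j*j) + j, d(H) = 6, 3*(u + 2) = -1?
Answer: 3893479/81 ≈ 48068.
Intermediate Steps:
u = -7/3 (u = -2 + (1/3)*(-1) = -2 - 1/3 = -7/3 ≈ -2.3333)
I(O, M) = (M + O)**2 (I(O, M) = (M + O)*(M + O) = (M + O)**2)
w(j) = j + 2*j**2 (w(j) = (j**2 + j**2) + j = 2*j**2 + j = j + 2*j**2)
k(K) = 379456/81 (k(K) = (-7*(1 + 2*(-7/3))/3)**2*(2 + 6)**2 = (-7*(1 - 14/3)/3)**2*8**2 = (-7/3*(-11/3))**2*64 = (77/9)**2*64 = (5929/81)*64 = 379456/81)
k(128) - 1*(-43383) = 379456/81 - 1*(-43383) = 379456/81 + 43383 = 3893479/81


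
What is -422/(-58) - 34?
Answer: -775/29 ≈ -26.724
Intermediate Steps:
-422/(-58) - 34 = -422*(-1/58) - 34 = 211/29 - 34 = -775/29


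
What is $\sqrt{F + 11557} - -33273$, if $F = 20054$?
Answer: $33273 + \sqrt{31611} \approx 33451.0$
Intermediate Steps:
$\sqrt{F + 11557} - -33273 = \sqrt{20054 + 11557} - -33273 = \sqrt{31611} + 33273 = 33273 + \sqrt{31611}$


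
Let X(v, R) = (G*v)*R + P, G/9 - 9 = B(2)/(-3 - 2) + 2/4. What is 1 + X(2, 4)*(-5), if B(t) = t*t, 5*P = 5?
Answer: -3136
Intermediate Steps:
P = 1 (P = (1/5)*5 = 1)
B(t) = t**2
G = 783/10 (G = 81 + 9*(2**2/(-3 - 2) + 2/4) = 81 + 9*(4/(-5) + 2*(1/4)) = 81 + 9*(4*(-1/5) + 1/2) = 81 + 9*(-4/5 + 1/2) = 81 + 9*(-3/10) = 81 - 27/10 = 783/10 ≈ 78.300)
X(v, R) = 1 + 783*R*v/10 (X(v, R) = (783*v/10)*R + 1 = 783*R*v/10 + 1 = 1 + 783*R*v/10)
1 + X(2, 4)*(-5) = 1 + (1 + (783/10)*4*2)*(-5) = 1 + (1 + 3132/5)*(-5) = 1 + (3137/5)*(-5) = 1 - 3137 = -3136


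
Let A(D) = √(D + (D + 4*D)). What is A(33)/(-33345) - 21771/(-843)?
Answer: 7257/281 - √22/11115 ≈ 25.825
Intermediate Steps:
A(D) = √6*√D (A(D) = √(D + 5*D) = √(6*D) = √6*√D)
A(33)/(-33345) - 21771/(-843) = (√6*√33)/(-33345) - 21771/(-843) = (3*√22)*(-1/33345) - 21771*(-1/843) = -√22/11115 + 7257/281 = 7257/281 - √22/11115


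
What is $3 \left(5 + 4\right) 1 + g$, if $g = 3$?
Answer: $30$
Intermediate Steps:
$3 \left(5 + 4\right) 1 + g = 3 \left(5 + 4\right) 1 + 3 = 3 \cdot 9 \cdot 1 + 3 = 3 \cdot 9 + 3 = 27 + 3 = 30$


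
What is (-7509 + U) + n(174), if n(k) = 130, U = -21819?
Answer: -29198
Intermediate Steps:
(-7509 + U) + n(174) = (-7509 - 21819) + 130 = -29328 + 130 = -29198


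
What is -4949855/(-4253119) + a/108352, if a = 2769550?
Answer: 6157776207705/230416974944 ≈ 26.724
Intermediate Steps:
-4949855/(-4253119) + a/108352 = -4949855/(-4253119) + 2769550/108352 = -4949855*(-1/4253119) + 2769550*(1/108352) = 4949855/4253119 + 1384775/54176 = 6157776207705/230416974944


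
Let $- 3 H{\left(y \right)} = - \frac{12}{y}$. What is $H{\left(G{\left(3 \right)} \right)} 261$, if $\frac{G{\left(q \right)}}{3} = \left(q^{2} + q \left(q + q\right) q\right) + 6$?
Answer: $\frac{116}{23} \approx 5.0435$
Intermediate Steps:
$G{\left(q \right)} = 18 + 3 q^{2} + 6 q^{3}$ ($G{\left(q \right)} = 3 \left(\left(q^{2} + q \left(q + q\right) q\right) + 6\right) = 3 \left(\left(q^{2} + q 2 q q\right) + 6\right) = 3 \left(\left(q^{2} + 2 q^{2} q\right) + 6\right) = 3 \left(\left(q^{2} + 2 q^{3}\right) + 6\right) = 3 \left(6 + q^{2} + 2 q^{3}\right) = 18 + 3 q^{2} + 6 q^{3}$)
$H{\left(y \right)} = \frac{4}{y}$ ($H{\left(y \right)} = - \frac{\left(-12\right) \frac{1}{y}}{3} = \frac{4}{y}$)
$H{\left(G{\left(3 \right)} \right)} 261 = \frac{4}{18 + 3 \cdot 3^{2} + 6 \cdot 3^{3}} \cdot 261 = \frac{4}{18 + 3 \cdot 9 + 6 \cdot 27} \cdot 261 = \frac{4}{18 + 27 + 162} \cdot 261 = \frac{4}{207} \cdot 261 = \frac{116}{23}$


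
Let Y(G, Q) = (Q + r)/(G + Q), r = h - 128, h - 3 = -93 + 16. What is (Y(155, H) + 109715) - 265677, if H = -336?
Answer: -28228584/181 ≈ -1.5596e+5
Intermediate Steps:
h = -74 (h = 3 + (-93 + 16) = 3 - 77 = -74)
r = -202 (r = -74 - 128 = -202)
Y(G, Q) = (-202 + Q)/(G + Q) (Y(G, Q) = (Q - 202)/(G + Q) = (-202 + Q)/(G + Q))
(Y(155, H) + 109715) - 265677 = ((-202 - 336)/(155 - 336) + 109715) - 265677 = (-538/(-181) + 109715) - 265677 = (-1/181*(-538) + 109715) - 265677 = (538/181 + 109715) - 265677 = 19858953/181 - 265677 = -28228584/181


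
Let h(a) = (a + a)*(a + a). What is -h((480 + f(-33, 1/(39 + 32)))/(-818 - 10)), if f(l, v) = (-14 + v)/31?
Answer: -123783645241/92256772644 ≈ -1.3417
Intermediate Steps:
f(l, v) = -14/31 + v/31 (f(l, v) = (-14 + v)*(1/31) = -14/31 + v/31)
h(a) = 4*a² (h(a) = (2*a)*(2*a) = 4*a²)
-h((480 + f(-33, 1/(39 + 32)))/(-818 - 10)) = -4*((480 + (-14/31 + 1/(31*(39 + 32))))/(-818 - 10))² = -4*((480 + (-14/31 + (1/31)/71))/(-828))² = -4*((480 + (-14/31 + (1/31)*(1/71)))*(-1/828))² = -4*((480 + (-14/31 + 1/2201))*(-1/828))² = -4*((480 - 993/2201)*(-1/828))² = -4*((1055487/2201)*(-1/828))² = -4*(-351829/607476)² = -4*123783645241/369027090576 = -1*123783645241/92256772644 = -123783645241/92256772644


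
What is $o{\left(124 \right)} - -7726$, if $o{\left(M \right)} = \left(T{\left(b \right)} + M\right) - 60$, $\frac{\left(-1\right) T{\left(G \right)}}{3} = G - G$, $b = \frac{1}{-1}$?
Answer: $7790$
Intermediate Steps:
$b = -1$
$T{\left(G \right)} = 0$ ($T{\left(G \right)} = - 3 \left(G - G\right) = \left(-3\right) 0 = 0$)
$o{\left(M \right)} = -60 + M$ ($o{\left(M \right)} = \left(0 + M\right) - 60 = M - 60 = -60 + M$)
$o{\left(124 \right)} - -7726 = \left(-60 + 124\right) - -7726 = 64 + 7726 = 7790$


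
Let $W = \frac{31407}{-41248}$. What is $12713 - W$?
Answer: $\frac{524417231}{41248} \approx 12714.0$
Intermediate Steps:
$W = - \frac{31407}{41248}$ ($W = 31407 \left(- \frac{1}{41248}\right) = - \frac{31407}{41248} \approx -0.76142$)
$12713 - W = 12713 - - \frac{31407}{41248} = 12713 + \frac{31407}{41248} = \frac{524417231}{41248}$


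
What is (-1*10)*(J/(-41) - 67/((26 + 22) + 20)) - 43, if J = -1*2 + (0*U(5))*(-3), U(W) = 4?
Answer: -46887/1394 ≈ -33.635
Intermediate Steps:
J = -2 (J = -1*2 + (0*4)*(-3) = -2 + 0*(-3) = -2 + 0 = -2)
(-1*10)*(J/(-41) - 67/((26 + 22) + 20)) - 43 = (-1*10)*(-2/(-41) - 67/((26 + 22) + 20)) - 43 = -10*(-2*(-1/41) - 67/(48 + 20)) - 43 = -10*(2/41 - 67/68) - 43 = -10*(-2611/2788) - 43 = 13055/1394 - 43 = -46887/1394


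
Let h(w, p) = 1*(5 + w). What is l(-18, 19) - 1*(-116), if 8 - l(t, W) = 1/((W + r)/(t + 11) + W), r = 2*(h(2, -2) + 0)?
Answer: 12393/100 ≈ 123.93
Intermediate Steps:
h(w, p) = 5 + w
r = 14 (r = 2*((5 + 2) + 0) = 2*(7 + 0) = 2*7 = 14)
l(t, W) = 8 - 1/(W + (14 + W)/(11 + t)) (l(t, W) = 8 - 1/((W + 14)/(t + 11) + W) = 8 - 1/((14 + W)/(11 + t) + W) = 8 - 1/(W + (14 + W)/(11 + t)))
l(-18, 19) - 1*(-116) = (101 - 1*(-18) + 96*19 + 8*19*(-18))/(14 + 12*19 + 19*(-18)) - 1*(-116) = (101 + 18 + 1824 - 2736)/(14 + 228 - 342) + 116 = -793/(-100) + 116 = -1/100*(-793) + 116 = 793/100 + 116 = 12393/100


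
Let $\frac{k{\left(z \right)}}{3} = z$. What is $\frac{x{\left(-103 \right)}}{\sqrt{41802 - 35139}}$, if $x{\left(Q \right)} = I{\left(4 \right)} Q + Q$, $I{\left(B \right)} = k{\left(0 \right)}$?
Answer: $- \frac{103 \sqrt{6663}}{6663} \approx -1.2618$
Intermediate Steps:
$k{\left(z \right)} = 3 z$
$I{\left(B \right)} = 0$ ($I{\left(B \right)} = 3 \cdot 0 = 0$)
$x{\left(Q \right)} = Q$ ($x{\left(Q \right)} = 0 Q + Q = 0 + Q = Q$)
$\frac{x{\left(-103 \right)}}{\sqrt{41802 - 35139}} = - \frac{103}{\sqrt{41802 - 35139}} = - \frac{103}{\sqrt{6663}} = - 103 \frac{\sqrt{6663}}{6663} = - \frac{103 \sqrt{6663}}{6663}$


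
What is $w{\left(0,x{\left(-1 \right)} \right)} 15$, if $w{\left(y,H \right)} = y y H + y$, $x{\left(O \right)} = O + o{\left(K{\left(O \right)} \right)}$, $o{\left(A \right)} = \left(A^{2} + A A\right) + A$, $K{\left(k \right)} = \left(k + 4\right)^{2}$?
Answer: $0$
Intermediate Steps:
$K{\left(k \right)} = \left(4 + k\right)^{2}$
$o{\left(A \right)} = A + 2 A^{2}$ ($o{\left(A \right)} = \left(A^{2} + A^{2}\right) + A = 2 A^{2} + A = A + 2 A^{2}$)
$x{\left(O \right)} = O + \left(4 + O\right)^{2} \left(1 + 2 \left(4 + O\right)^{2}\right)$
$w{\left(y,H \right)} = y + H y^{2}$ ($w{\left(y,H \right)} = y^{2} H + y = H y^{2} + y = y + H y^{2}$)
$w{\left(0,x{\left(-1 \right)} \right)} 15 = 0 \left(1 + \left(-1 + \left(4 - 1\right)^{2} + 2 \left(4 - 1\right)^{4}\right) 0\right) 15 = 0 \left(1 + \left(-1 + 3^{2} + 2 \cdot 3^{4}\right) 0\right) 15 = 0 \left(1 + \left(-1 + 9 + 2 \cdot 81\right) 0\right) 15 = 0 \left(1 + \left(-1 + 9 + 162\right) 0\right) 15 = 0 \left(1 + 170 \cdot 0\right) 15 = 0 \left(1 + 0\right) 15 = 0 \cdot 1 \cdot 15 = 0 \cdot 15 = 0$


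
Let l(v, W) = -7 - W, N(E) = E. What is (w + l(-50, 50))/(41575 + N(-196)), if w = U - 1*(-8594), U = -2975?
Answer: 1854/13793 ≈ 0.13442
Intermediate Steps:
w = 5619 (w = -2975 - 1*(-8594) = -2975 + 8594 = 5619)
(w + l(-50, 50))/(41575 + N(-196)) = (5619 + (-7 - 1*50))/(41575 - 196) = (5619 + (-7 - 50))/41379 = (5619 - 57)*(1/41379) = 5562*(1/41379) = 1854/13793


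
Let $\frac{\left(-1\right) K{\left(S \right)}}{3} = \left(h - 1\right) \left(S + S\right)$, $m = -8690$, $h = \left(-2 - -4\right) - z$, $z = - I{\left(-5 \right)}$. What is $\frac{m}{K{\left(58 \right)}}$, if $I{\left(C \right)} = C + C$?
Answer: $- \frac{4345}{1566} \approx -2.7746$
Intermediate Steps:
$I{\left(C \right)} = 2 C$
$z = 10$ ($z = - 2 \left(-5\right) = \left(-1\right) \left(-10\right) = 10$)
$h = -8$ ($h = \left(-2 - -4\right) - 10 = \left(-2 + 4\right) - 10 = 2 - 10 = -8$)
$K{\left(S \right)} = 54 S$ ($K{\left(S \right)} = - 3 \left(-8 - 1\right) \left(S + S\right) = - 3 \left(- 9 \cdot 2 S\right) = - 3 \left(- 18 S\right) = 54 S$)
$\frac{m}{K{\left(58 \right)}} = - \frac{8690}{54 \cdot 58} = - \frac{8690}{3132} = \left(-8690\right) \frac{1}{3132} = - \frac{4345}{1566}$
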